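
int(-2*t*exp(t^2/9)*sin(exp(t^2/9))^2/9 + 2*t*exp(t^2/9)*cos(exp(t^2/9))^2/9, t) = sin(2*exp(t^2/9))/2 + C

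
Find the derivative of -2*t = -2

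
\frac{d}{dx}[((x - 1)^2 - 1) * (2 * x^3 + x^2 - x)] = 10*x^4 - 12*x^3 - 9*x^2 + 4*x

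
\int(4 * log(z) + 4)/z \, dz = 2*(log(z) + 2)*log(z) + C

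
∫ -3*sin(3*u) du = cos(3*u) + C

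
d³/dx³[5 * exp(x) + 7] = 5*exp(x)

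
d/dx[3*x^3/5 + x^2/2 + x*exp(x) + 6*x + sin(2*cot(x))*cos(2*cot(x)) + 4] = 9*x^2/5 + x*exp(x) + x + exp(x) + 6 - 16*sin(1/tan(x))^4/sin(x)^2 + 16*sin(1/tan(x))^2/sin(x)^2 - 2/sin(x)^2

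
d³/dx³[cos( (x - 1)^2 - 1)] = 8*x^3*sin(x*(x - 2)) - 24*x^2*sin(x*(x - 2)) + 24*x*sin(x*(x - 2)) - 12*x*cos(x*(x - 2)) - 8*sin(x*(x - 2)) + 12*cos(x*(x - 2))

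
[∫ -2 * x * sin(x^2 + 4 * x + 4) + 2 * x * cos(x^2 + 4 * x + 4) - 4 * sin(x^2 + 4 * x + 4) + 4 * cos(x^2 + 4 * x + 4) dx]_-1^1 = cos(9) - sin(1) - cos(1) + sin(9)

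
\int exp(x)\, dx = exp(x) + C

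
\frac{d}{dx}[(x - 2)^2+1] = 2*x - 4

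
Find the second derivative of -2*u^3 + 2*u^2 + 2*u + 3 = 4 - 12*u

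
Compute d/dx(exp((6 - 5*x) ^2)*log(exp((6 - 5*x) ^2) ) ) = 50*x*(25*x^2 - 60*x)*exp(25*x^2 - 60*x + 36) + 1850*x*exp(25*x^2 - 60*x + 36) - 60*(25*x^2 - 60*x)*exp(25*x^2 - 60*x + 36) - 2220*exp(25*x^2 - 60*x + 36)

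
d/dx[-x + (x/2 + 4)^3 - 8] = 3*x^2/8 + 6*x + 23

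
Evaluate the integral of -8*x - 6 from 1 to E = -4*exp(2) - 6*E + 10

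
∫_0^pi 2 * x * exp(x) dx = 2 + 2*(-1 + pi)*exp(pi)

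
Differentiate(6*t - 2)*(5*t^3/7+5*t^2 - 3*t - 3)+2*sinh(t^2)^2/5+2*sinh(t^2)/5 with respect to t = 120*t^3/7 + 600*t^2/7 + 4*t*sinh(2*t^2)/5 + 4*t*cosh(t^2)/5 - 56*t - 12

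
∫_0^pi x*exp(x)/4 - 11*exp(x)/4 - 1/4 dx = (-3 + pi/4)*(-1 + exp(pi))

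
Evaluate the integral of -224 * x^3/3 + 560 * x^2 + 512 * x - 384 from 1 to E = -40 + (-28*E + 7*exp(2)/3 + 24)*(-2*(-2*E - 3)^2 + 18 + 8*E)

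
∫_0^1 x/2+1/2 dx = 3/4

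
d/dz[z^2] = 2*z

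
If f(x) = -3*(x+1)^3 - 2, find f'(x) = -9*x^2 - 18*x - 9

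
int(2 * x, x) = x^2 + C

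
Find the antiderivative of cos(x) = sin(x) + C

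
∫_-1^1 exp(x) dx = E - exp(-1)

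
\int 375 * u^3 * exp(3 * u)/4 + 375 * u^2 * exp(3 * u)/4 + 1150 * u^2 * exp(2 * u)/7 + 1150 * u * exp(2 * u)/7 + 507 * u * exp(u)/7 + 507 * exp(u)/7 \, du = u*(875*u^2*exp(2*u) + 2300*u*exp(u) + 2028)*exp(u)/28 + C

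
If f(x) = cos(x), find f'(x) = -sin(x)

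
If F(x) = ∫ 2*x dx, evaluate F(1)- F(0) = 1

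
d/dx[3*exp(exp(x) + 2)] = 3*exp(x + exp(x) + 2)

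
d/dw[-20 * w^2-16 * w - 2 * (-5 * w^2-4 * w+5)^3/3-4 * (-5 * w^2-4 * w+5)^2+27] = 500*w^5 + 1000*w^4 - 760*w^3 - 1552*w^2 + 412*w + 344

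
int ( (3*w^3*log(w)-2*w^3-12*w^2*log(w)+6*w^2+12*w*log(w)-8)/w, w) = (w - 2)^3*(log(w) - 1) + C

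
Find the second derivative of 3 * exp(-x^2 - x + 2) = (12*x^2 + 12*x - 3)*exp(-x^2 - x + 2)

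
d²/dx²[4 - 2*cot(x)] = -4*cos(x)/sin(x)^3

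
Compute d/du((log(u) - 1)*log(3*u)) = (2*log(u) - 1 + log(3))/u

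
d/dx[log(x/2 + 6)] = 1/(x + 12)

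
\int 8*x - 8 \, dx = 4*x^2 - 8*x + C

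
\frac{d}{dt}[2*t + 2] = 2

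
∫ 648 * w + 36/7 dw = 324*w^2 + 36*w/7 + C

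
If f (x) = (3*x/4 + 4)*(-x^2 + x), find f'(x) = -9*x^2/4 - 13*x/2 + 4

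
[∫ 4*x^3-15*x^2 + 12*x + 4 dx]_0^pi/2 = (-2 + pi/2)^3*(1 + pi/2) + 8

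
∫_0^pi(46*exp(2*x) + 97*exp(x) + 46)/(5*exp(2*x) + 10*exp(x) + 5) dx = -1/2 + exp(pi)/(1 + exp(pi)) + 46*pi/5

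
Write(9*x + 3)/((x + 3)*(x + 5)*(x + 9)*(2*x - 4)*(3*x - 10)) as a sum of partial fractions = 2673/(140600*(3*x - 10)) - 13/(3256*(x + 9)) + 3/(200*(x + 5)) - 1/(95*(x + 3)) - 3/(440*(x - 2))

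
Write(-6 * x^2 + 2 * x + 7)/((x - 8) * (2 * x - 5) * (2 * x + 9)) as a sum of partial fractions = -247/(350*(2*x + 9)) + 51/(154*(2*x - 5)) - 361/(275*(x - 8))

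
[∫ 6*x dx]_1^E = -3 + 3*exp(2)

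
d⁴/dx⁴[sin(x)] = sin(x)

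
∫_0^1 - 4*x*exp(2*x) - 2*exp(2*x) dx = -2*exp(2)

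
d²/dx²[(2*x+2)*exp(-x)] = (2*x - 2)*exp(-x)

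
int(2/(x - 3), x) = 2*log(x - 3) + C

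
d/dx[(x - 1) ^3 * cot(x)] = (x - 1)^2*(-x/sin(x)^2 + 3/tan(x) + sin(x)^(-2))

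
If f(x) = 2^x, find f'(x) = 2^x*log(2)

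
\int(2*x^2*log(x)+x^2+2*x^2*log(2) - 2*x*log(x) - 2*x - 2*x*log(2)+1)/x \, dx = (x - 1)^2*log(2*x) + C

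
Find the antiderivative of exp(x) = exp(x) + C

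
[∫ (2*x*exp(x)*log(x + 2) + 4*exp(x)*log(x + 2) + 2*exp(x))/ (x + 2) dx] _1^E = -2*E*log(3) + 2*exp(E)*log(2 + E)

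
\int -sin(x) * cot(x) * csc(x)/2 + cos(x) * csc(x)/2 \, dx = 0 + C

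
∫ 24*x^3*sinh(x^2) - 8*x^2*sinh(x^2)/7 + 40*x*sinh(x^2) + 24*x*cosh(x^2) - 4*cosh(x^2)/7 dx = (12*x^2 - 4*x/7 + 20)*cosh(x^2) + C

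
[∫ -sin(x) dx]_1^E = cos(E) - cos(1)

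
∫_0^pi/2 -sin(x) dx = -1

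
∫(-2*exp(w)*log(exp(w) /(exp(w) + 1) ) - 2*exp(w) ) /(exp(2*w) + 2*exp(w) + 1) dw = 2*(-(w - log(exp(w) + 1))*exp(w) - 2*exp(w) - 2)/(exp(w) + 1) + C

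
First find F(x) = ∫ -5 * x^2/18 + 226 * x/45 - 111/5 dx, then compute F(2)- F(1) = -827/54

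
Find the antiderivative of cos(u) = sin(u) + C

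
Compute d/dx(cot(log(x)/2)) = -1/(x*(1 - cos(log(x))))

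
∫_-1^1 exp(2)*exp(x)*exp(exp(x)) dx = -exp(exp(-1) + 2) + exp(2 + E)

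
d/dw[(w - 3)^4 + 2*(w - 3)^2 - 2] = 4*w^3 - 36*w^2 + 112*w - 120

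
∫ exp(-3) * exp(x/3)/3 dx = exp(x/3 - 3) + C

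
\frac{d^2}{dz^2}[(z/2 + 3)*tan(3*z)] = 3*(3*z*sin(3*z)/cos(3*z) + 18*sin(3*z)/cos(3*z) + 1)/cos(3*z)^2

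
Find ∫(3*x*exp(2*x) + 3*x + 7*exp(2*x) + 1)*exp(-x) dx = 2*(3*x + 4)*sinh(x) + C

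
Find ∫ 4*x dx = 2*x^2 + C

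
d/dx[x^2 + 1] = 2*x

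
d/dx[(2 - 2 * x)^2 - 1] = 8*x - 8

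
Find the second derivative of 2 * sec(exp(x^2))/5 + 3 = 4*(-2*x^2*exp(x^2) + 4*x^2*exp(x^2)/cos(exp(x^2))^2 + 2*x^2*sin(exp(x^2))/cos(exp(x^2)) + sin(exp(x^2))/cos(exp(x^2)))*exp(x^2)/(5*cos(exp(x^2)))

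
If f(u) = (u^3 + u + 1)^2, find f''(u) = 30*u^4 + 24*u^2 + 12*u + 2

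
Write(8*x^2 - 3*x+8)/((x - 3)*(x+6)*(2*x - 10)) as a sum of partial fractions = 157/(99*(x + 6)) - 71/(36*(x - 3)) + 193/(44*(x - 5))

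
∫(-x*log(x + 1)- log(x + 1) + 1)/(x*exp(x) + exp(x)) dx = exp(-x)*log(x + 1) + C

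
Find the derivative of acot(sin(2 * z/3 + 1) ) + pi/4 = -2*cos(2*z/3 + 1)/(3*sin(2*z/3 + 1)^2 + 3)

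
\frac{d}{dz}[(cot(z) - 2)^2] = 2*(2 - cos(z)/sin(z))/sin(z)^2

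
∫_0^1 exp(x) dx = -1 + E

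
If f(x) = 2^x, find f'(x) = 2^x*log(2)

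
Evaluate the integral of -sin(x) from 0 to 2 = -1 + cos(2)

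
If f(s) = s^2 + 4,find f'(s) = 2*s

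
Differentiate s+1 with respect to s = 1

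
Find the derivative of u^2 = 2*u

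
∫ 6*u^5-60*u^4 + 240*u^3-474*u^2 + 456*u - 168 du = u^6 - 12*u^5 + 60*u^4 - 158*u^3 + 228*u^2 - 168*u + C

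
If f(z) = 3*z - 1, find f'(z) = 3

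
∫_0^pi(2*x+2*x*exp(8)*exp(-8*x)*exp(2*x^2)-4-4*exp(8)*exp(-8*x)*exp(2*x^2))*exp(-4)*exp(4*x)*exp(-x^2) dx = -exp(4) - exp(-(-2 + pi)^2) + exp(-4) + exp((-2 + pi)^2)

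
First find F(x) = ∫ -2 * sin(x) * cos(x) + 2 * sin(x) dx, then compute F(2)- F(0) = (-1 + cos(2))^2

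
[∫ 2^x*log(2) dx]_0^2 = 3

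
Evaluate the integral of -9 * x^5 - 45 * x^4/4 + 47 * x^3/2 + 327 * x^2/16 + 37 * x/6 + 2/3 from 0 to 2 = -35/6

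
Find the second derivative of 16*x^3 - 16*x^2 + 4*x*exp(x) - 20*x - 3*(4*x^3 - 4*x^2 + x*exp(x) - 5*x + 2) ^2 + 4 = -24*x^4*exp(x) - 1440*x^4 - 168*x^3*exp(x) + 1920*x^3 - 12*x^2*exp(2*x) - 114*x^2*exp(x) + 864*x^2 - 24*x*exp(2*x) + 256*x*exp(x) - 912*x - 6*exp(2*x) + 44*exp(x) - 86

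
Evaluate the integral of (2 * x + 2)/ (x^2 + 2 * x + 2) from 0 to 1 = -log(2) + log(5)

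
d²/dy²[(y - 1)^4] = 12*y^2 - 24*y + 12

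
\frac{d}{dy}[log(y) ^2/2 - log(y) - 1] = (log(y) - 1)/y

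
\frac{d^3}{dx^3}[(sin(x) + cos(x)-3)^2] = -8*cos(2*x) + 6*sqrt(2)*cos(x + pi/4)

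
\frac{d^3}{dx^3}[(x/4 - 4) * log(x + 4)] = (-x - 44)/(4*x^3 + 48*x^2 + 192*x + 256)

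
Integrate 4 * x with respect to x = 2*x^2 + C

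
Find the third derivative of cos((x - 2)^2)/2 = 4*x^3*sin(x^2 - 4*x + 4) - 24*x^2*sin(x^2 - 4*x + 4) + 48*x*sin(x^2 - 4*x + 4) - 6*x*cos(x^2 - 4*x + 4) - 32*sin(x^2 - 4*x + 4) + 12*cos(x^2 - 4*x + 4)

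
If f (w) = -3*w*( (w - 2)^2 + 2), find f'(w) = -9*w^2 + 24*w - 18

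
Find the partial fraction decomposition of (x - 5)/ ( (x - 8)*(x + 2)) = 7/(10*(x + 2)) + 3/(10*(x - 8))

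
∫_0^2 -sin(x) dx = -1 + cos(2)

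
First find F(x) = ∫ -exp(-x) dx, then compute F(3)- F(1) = -exp(-1) + exp(-3)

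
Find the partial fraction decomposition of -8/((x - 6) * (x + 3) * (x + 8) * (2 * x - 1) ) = 64/(1309*(2*x - 1)) + 4/(595*(x + 8)) - 8/(315*(x + 3)) - 4/(693*(x - 6))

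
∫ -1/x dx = -log(2*x) + C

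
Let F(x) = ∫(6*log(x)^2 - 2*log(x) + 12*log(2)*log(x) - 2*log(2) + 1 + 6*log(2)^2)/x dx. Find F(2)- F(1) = -3*log(2)^2 + log(2) + 14*log(2)^3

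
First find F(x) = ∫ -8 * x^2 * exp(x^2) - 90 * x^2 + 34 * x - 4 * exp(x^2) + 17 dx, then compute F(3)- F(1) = -12*exp(9) - 610 + 4*E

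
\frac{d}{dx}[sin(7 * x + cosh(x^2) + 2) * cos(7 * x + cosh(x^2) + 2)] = -2*x*sin(7*x + cosh(x^2) + 2)^2*sinh(x^2) + 2*x*cos(7*x + cosh(x^2) + 2)^2*sinh(x^2) - 7*sin(7*x + cosh(x^2) + 2)^2 + 7*cos(7*x + cosh(x^2) + 2)^2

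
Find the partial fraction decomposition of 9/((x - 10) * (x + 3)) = -9/(13*(x + 3)) + 9/(13*(x - 10))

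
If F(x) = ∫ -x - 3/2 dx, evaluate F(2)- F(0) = -5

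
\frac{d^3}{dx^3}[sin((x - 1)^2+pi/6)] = -8*x^3*cos(x^2 - 2*x + pi/6 + 1) + 24*x^2*cos(x^2 - 2*x + pi/6 + 1) - 12*x*sin(x^2 - 2*x + pi/6 + 1) - 24*x*cos(x^2 - 2*x + pi/6 + 1) + 12*sin(x^2 - 2*x + pi/6 + 1) + 8*cos(x^2 - 2*x + pi/6 + 1)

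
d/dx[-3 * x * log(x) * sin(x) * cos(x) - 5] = -3*x*log(x)*cos(2*x) - 3*log(x)*sin(2*x)/2 - 3*sin(2*x)/2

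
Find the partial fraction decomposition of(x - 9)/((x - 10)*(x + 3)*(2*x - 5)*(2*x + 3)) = -7/(92*(2*x + 3)) + 13/(660*(2*x - 5)) + 4/(143*(x + 3)) + 1/(4485*(x - 10))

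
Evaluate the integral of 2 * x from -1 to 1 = 0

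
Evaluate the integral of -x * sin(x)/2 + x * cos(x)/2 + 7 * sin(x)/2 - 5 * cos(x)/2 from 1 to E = (-3 + E/2)*(cos(E) + sin(E)) + 5*cos(1)/2 + 5*sin(1)/2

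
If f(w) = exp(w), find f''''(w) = exp(w)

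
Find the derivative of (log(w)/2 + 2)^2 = (log(w) + 4)/(2*w)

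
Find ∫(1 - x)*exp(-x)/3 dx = x*exp(-x)/3 + C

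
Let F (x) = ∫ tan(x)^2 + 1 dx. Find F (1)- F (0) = tan(1)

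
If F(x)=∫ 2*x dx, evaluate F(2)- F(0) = 4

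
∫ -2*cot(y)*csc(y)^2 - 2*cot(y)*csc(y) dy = (csc(y) + 1)^2 + C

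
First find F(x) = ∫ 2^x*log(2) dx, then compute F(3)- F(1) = 6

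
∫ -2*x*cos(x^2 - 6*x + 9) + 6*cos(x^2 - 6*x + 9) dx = -sin((x - 3)^2) + C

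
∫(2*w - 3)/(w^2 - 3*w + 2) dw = log(w^2 - 3*w + 2) + C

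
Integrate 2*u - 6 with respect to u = u^2 - 6*u + C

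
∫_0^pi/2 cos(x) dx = 1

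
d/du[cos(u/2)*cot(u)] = -sin(u/2)/(2*tan(u)) - cos(u/2)/sin(u)^2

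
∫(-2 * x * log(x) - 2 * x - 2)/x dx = -2*(x + 1)*log(x) + C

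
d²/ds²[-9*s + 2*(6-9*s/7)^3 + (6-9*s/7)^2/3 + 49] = 5886/49 - 8748*s/343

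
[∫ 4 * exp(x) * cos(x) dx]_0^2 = -2 + 2*(cos(2) + sin(2))*exp(2)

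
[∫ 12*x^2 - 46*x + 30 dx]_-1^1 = 68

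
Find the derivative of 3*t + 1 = 3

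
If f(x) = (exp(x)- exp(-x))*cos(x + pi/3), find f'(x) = sqrt(2)*(-exp(2*x)*sin(x + pi/12) + cos(x + pi/12))*exp(-x)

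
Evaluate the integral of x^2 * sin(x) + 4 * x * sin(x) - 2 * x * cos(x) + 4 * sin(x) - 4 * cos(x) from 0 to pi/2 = 4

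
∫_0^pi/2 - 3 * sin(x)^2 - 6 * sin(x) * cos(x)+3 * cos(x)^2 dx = -3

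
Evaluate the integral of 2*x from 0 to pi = pi^2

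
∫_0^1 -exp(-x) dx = -1 + exp(-1)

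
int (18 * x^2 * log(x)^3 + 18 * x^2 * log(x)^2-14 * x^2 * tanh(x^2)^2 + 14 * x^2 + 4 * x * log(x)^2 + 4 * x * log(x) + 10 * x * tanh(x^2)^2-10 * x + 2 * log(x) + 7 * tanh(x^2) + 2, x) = 6*x^3*log(x)^3 + 2*x^2*log(x)^2 + 2*x*log(x) + (7*x - 5)*tanh(x^2) + C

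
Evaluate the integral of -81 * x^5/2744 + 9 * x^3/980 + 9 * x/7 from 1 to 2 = 81/49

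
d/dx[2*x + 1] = 2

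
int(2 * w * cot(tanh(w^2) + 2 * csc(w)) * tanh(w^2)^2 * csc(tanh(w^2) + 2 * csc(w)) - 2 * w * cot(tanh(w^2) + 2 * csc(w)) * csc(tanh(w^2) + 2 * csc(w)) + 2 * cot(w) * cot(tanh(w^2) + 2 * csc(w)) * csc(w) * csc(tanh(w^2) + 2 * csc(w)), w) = csc(tanh(w^2) + 2*csc(w)) + C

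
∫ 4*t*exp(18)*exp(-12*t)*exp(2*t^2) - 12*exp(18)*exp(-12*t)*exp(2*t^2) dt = exp(2*(t - 3)^2) + C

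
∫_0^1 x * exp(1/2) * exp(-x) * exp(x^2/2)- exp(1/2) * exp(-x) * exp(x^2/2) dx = 1 - exp(1/2)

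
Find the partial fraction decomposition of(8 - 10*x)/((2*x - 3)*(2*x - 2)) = -7/(2*x - 3) + 1/(x - 1)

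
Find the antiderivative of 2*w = w^2 + C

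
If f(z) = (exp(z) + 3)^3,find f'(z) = 3*exp(3*z) + 18*exp(2*z) + 27*exp(z)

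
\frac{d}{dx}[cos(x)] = -sin(x)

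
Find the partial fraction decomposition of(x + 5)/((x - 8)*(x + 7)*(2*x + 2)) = -1/(90*(x + 7)) - 1/(27*(x + 1)) + 13/(270*(x - 8))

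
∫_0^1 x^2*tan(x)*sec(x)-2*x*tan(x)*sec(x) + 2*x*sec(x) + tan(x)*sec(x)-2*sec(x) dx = -1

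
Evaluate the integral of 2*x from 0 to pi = pi^2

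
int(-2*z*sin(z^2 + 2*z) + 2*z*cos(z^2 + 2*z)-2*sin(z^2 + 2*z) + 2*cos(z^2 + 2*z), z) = sin(z*(z + 2)) + cos(z*(z + 2)) + C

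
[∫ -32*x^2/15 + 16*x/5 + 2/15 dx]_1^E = -32*exp(3)/45 - 46/45 + 2*E/15 + 8*exp(2)/5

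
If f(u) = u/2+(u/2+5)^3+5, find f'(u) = 3*u^2/8 + 15*u/2 + 38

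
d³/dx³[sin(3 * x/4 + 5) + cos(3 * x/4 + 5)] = -27*sqrt(2)*cos(3*x/4 + pi/4 + 5)/64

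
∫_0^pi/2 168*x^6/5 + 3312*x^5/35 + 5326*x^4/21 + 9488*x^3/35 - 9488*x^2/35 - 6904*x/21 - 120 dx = 104/3 + (pi + 13/3)*(-pi^2 - 2*pi - 4 + 3*pi^3/4)*(pi^3/20 + 5*pi^2/28 + 2 + 2*pi)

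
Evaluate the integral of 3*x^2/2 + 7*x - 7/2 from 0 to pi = -4 + (pi/4 + 2)*(-2*pi + 2 + 2*pi^2)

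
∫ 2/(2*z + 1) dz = log(-2*z - 1) + C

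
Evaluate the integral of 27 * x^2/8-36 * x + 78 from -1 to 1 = 633/4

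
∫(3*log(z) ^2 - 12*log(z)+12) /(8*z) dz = (log(z) - 2)^3/8 + C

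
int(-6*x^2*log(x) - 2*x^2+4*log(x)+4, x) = 2*x*(2 - x^2)*log(x) + C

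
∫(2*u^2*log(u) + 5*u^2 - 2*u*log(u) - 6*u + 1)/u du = (u - 1)^2*(log(u) + 2) + C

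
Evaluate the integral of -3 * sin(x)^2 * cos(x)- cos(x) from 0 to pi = 0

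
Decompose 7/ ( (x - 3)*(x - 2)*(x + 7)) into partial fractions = 7/(90*(x + 7)) - 7/(9*(x - 2)) + 7/(10*(x - 3))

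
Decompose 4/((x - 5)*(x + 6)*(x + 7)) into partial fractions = 1/(3*(x + 7)) - 4/(11*(x + 6)) + 1/(33*(x - 5))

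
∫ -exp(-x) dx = exp(-x) + C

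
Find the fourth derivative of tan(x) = 24*tan(x)^5 + 40*tan(x)^3 + 16*tan(x)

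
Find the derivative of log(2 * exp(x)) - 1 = 1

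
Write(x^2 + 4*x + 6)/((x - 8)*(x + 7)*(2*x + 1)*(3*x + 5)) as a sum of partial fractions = 57/(3248*(3*x + 5)) - 2/(91*(2*x + 1)) - 9/(1040*(x + 7)) + 2/(145*(x - 8))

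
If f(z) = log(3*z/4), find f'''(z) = 2/z^3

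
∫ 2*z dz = z^2 + C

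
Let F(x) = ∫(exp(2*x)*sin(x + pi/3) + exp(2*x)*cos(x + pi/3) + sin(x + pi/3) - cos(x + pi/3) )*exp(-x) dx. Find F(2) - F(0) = (-exp(-2) + exp(2))*sin(pi/3 + 2)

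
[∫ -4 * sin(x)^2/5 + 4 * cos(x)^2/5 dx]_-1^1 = 4*sin(2)/5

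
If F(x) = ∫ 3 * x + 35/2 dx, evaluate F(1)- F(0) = 19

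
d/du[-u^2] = -2*u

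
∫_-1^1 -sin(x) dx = 0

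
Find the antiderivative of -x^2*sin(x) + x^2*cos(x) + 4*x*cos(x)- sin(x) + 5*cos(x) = sqrt(2)*((x + 1)^2 + 2)*sin(x + pi/4) + C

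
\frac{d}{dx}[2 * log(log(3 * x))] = 2/(x*log(x) + x*log(3))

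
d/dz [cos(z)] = -sin(z)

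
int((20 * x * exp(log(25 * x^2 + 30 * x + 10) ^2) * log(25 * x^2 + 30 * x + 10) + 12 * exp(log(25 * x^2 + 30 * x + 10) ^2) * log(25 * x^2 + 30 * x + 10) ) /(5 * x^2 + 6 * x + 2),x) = exp(log((5*x + 3)^2 + 1)^2) + C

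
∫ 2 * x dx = x^2 + C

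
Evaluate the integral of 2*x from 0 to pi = pi^2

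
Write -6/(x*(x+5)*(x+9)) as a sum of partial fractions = -1/(6*(x + 9)) + 3/(10*(x + 5)) - 2/(15*x)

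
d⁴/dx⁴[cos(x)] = cos(x)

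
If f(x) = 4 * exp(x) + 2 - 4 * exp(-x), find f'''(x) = (4*exp(2*x) + 4)*exp(-x)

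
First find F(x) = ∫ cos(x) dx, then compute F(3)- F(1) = -sin(1) + sin(3)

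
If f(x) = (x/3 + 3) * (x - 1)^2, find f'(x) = x^2 + 14*x/3 - 17/3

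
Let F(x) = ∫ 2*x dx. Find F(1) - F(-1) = 0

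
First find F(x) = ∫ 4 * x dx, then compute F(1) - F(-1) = 0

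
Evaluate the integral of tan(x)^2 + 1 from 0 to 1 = tan(1)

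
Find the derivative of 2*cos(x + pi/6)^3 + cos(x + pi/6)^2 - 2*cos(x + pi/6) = -6*sin(x + pi/6)*cos(x + pi/6)^2 + 2*sin(x + pi/6) - sin(2*x + pi/3)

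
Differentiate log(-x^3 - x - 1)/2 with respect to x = (3*x^2 + 1)/(2*x^3 + 2*x + 2)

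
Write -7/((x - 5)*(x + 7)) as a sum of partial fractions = 7/(12*(x + 7)) - 7/(12*(x - 5))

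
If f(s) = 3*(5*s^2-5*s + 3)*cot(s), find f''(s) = 30*s^2*cot(s)^3 + 30*s^2*cot(s) - 30*s*cot(s)^3 - 60*s*cot(s)^2 - 30*s*cot(s) - 60*s + 18*cot(s)^3 + 30*cot(s)^2 + 48*cot(s) + 30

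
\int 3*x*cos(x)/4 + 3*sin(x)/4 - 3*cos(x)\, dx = (3*x/4 - 3)*sin(x) + C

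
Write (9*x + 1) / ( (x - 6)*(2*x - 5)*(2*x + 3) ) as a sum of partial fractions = -5/(24*(2*x + 3)) - 47/(56*(2*x - 5)) + 11/(21*(x - 6))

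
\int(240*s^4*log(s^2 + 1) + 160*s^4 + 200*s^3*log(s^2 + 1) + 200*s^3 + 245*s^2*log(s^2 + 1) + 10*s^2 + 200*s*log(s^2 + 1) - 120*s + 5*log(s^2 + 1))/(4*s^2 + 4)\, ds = 5*(16*s^3 + 20*s^2 + s - 12)*log(s^2 + 1)/4 + C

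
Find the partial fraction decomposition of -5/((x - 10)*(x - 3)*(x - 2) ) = -5/(8*(x - 2)) + 5/(7*(x - 3)) - 5/(56*(x - 10))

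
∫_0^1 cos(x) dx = sin(1)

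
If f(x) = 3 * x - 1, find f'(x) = 3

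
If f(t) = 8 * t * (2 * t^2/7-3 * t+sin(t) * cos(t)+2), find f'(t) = 48*t^2/7 + 8*t*cos(2*t) - 48*t + 4*sin(2*t) + 16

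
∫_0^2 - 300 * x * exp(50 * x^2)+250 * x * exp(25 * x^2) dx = -3*exp(200) - 2 + 5*exp(100)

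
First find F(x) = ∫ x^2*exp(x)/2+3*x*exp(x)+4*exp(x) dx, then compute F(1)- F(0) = -2 + 9*E/2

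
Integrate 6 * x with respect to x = 3*x^2 + C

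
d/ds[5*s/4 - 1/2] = 5/4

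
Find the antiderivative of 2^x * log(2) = 2^x + C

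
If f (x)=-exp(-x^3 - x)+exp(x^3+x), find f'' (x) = (9*x^4*exp(2*x^3 + 2*x) - 9*x^4 + 6*x^2*exp(2*x^3 + 2*x) - 6*x^2 + 6*x*exp(2*x^3 + 2*x) + 6*x + exp(2*x^3 + 2*x) - 1)*exp(-x^3 - x)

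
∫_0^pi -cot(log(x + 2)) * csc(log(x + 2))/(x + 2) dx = -csc(log(2)) + csc(log(2 + pi))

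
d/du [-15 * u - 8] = -15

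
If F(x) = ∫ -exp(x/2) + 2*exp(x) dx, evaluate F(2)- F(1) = -4*E + 2*exp(1/2) + 2*exp(2)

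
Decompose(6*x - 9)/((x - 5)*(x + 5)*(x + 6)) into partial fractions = -45/(11*(x + 6)) + 39/(10*(x + 5)) + 21/(110*(x - 5))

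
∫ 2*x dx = x^2 + C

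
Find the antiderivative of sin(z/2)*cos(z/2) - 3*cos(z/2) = (sin(z/2) - 3)^2 + C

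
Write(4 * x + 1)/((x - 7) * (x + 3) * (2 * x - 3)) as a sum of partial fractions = -28/(99*(2*x - 3)) - 11/(90*(x + 3)) + 29/(110*(x - 7))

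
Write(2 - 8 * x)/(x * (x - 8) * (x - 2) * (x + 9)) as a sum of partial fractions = -74/(1683*(x + 9)) + 7/(66*(x - 2)) - 31/(408*(x - 8)) + 1/(72*x)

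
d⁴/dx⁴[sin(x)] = sin(x)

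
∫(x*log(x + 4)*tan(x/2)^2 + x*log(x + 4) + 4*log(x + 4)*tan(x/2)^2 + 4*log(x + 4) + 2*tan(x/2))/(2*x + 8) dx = log(x + 4)*tan(x/2) + C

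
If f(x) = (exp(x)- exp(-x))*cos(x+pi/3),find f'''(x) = 2*sqrt(2)*(-exp(2*x)*cos(x + pi/12) + sin(x + pi/12))*exp(-x)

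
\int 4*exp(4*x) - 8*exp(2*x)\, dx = (exp(2*x) - 2)^2 + C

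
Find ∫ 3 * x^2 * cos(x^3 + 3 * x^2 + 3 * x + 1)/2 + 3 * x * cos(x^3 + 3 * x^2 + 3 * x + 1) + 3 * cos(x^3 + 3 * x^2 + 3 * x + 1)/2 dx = sin((x + 1)^3)/2 + C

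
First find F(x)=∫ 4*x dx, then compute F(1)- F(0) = 2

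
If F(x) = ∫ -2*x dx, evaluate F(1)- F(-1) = 0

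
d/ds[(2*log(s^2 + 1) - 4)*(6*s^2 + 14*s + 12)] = (24*s^3*log(s^2 + 1) - 24*s^3 + 28*s^2*log(s^2 + 1) + 24*s*log(s^2 + 1) + 28*log(s^2 + 1) - 56)/(s^2 + 1)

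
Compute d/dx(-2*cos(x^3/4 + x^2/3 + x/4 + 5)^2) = (9*x^2 + 8*x + 3)*sin(x^3/2 + 2*x^2/3 + x/2 + 10)/6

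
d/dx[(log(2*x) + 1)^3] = (3*log(x)^2 + 6*log(2)*log(x) + 6*log(x) + 3*log(2)^2 + 3 + 6*log(2))/x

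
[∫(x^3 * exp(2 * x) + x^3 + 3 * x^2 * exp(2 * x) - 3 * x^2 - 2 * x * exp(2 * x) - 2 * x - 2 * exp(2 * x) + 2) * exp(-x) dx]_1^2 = -4*exp(-2) - exp(-1) + E + 4*exp(2)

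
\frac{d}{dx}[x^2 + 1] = 2*x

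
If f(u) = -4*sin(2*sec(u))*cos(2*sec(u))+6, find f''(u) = 16*sin(2*sec(u))^2*tan(u)^2*sec(u) + 8*sin(2*sec(u))^2*sec(u) + 64*sin(2*sec(u))*cos(2*sec(u))*tan(u)^2*sec(u)^2 - 16*cos(2*sec(u))^2*tan(u)^2*sec(u) - 8*cos(2*sec(u))^2*sec(u)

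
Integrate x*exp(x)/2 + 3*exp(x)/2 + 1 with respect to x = (x + 2)*(exp(x) + 2)/2 + C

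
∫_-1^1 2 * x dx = 0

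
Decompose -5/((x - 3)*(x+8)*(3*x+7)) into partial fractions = 45/(272*(3*x + 7)) - 5/(187*(x + 8)) - 5/(176*(x - 3))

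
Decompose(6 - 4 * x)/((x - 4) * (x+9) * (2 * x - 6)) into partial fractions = 7/(52*(x + 9)) + 1/(4*(x - 3)) - 5/(13*(x - 4))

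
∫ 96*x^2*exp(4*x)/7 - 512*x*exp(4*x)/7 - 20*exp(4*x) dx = 4*x*(6*x - 35)*exp(4*x)/7 + C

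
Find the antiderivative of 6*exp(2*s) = 3*exp(2*s) + C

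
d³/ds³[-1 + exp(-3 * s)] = -27*exp(-3*s)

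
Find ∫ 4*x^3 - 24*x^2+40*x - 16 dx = x^4 - 8*x^3 + 20*x^2 - 16*x + C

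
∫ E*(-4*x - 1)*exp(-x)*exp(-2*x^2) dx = exp(-2*x^2 - x + 1) + C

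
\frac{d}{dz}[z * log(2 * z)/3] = log(z)/3 + log(2)/3 + 1/3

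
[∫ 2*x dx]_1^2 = 3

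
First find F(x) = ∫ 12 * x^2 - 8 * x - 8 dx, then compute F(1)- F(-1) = -8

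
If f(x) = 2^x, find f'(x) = 2^x*log(2)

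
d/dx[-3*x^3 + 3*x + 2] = 3 - 9*x^2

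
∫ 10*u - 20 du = 5*u^2 - 20*u + C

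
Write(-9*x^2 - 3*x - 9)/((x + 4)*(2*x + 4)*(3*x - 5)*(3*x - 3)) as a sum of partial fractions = -351/(748*(3*x - 5)) + 47/(340*(x + 4)) - 13/(132*(x + 2)) + 7/(60*(x - 1))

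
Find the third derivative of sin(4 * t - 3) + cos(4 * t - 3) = 64*sin(4*t - 3) - 64*cos(4*t - 3)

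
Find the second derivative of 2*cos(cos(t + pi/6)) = -2*sin(t + pi/6)^2*cos(cos(t + pi/6)) + 2*sin(cos(t + pi/6))*cos(t + pi/6)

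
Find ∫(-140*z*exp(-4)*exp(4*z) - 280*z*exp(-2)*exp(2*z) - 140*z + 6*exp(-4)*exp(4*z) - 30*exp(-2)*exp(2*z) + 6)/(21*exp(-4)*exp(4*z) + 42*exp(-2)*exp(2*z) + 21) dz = ((exp(2*z - 2) + 1)*(-70*z^2 + 6*z + 105) + 21)/(21*(exp(2*z - 2) + 1)) + C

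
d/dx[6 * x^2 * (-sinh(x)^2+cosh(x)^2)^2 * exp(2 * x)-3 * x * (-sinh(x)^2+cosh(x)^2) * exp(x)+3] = 3*(4*x^2*exp(x) + 4*x*exp(x) - x - 1)*exp(x)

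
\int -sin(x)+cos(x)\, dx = sin(x) + cos(x) + C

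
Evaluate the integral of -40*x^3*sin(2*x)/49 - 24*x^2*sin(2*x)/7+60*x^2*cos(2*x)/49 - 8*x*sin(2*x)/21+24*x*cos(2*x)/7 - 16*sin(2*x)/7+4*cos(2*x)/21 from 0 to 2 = 1712*cos(4)/147 - 8/7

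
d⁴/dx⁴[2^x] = 2^x*log(2)^4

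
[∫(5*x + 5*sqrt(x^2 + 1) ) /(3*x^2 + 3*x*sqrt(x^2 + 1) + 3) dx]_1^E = -5*log(1 + sqrt(2))/3 + 5*log(E + sqrt(1 + exp(2)))/3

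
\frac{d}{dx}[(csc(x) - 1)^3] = -3*(sin(x) - 1)^2*cos(x)/sin(x)^4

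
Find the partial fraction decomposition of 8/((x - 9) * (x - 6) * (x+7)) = 1/(26*(x + 7)) - 8/(39*(x - 6)) + 1/(6*(x - 9))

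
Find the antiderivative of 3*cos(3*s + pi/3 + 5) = sin(3*s + pi/3 + 5) + C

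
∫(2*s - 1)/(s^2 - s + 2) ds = log(s^2 - s + 2) + C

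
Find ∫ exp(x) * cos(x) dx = sqrt(2)*exp(x)*sin(x + pi/4)/2 + C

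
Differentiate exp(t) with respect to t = exp(t)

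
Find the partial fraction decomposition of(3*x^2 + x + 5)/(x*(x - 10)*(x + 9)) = 239/(171*(x + 9)) + 63/(38*(x - 10)) - 1/(18*x)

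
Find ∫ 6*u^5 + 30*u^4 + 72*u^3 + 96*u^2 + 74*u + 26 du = u^6 + 6*u^5 + 18*u^4 + 32*u^3 + 37*u^2 + 26*u + C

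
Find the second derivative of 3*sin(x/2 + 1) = -3*sin(x/2 + 1)/4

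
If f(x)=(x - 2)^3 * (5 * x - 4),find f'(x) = 20*x^3 - 102*x^2 + 168*x - 88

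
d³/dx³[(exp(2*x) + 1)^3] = 216*exp(6*x) + 192*exp(4*x) + 24*exp(2*x)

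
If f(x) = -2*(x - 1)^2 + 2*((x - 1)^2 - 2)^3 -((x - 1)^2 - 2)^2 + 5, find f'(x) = 12*x^5 - 60*x^4 + 68*x^3 + 36*x^2 - 44*x - 12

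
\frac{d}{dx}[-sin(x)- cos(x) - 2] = sin(x) - cos(x)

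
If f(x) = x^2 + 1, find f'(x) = 2*x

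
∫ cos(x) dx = sin(x) + C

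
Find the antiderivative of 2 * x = x^2 + C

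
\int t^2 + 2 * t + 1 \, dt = t^3/3 + t^2 + t + C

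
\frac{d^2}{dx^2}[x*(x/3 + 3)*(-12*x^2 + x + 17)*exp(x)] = -4*x^4*exp(x) - 203*x^3*exp(x)/3 - 760*x^2*exp(x)/3 - 385*x*exp(x)/3 + 358*exp(x)/3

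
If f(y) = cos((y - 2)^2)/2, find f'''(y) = 4*y^3*sin(y^2 - 4*y + 4) - 24*y^2*sin(y^2 - 4*y + 4) + 48*y*sin(y^2 - 4*y + 4) - 6*y*cos(y^2 - 4*y + 4) - 32*sin(y^2 - 4*y + 4) + 12*cos(y^2 - 4*y + 4)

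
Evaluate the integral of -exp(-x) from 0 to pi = -1 + exp(-pi)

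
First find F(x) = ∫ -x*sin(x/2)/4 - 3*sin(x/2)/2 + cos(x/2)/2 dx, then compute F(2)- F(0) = -3 + 4*cos(1)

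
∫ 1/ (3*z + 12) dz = log(z + 4)/3 + C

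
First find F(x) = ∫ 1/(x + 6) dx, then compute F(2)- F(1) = -log(7) + 3*log(2)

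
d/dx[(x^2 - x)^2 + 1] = 4*x^3 - 6*x^2 + 2*x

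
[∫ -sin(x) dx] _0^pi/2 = -1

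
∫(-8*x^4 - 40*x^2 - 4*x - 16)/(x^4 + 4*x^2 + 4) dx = -2*(4*x + 1)*(x^2 + 1)/(x^2 + 2) + C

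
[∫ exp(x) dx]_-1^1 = E - exp(-1)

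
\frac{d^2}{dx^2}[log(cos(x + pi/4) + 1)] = -1/(cos(x + pi/4) + 1)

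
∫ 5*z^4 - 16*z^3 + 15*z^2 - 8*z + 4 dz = z^5 - 4*z^4 + 5*z^3 - 4*z^2 + 4*z + C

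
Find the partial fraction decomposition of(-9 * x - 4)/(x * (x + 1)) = -5/(x + 1) - 4/x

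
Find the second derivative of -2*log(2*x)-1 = 2/x^2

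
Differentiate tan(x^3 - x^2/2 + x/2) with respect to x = 3*x^2*tan(x^3 - x^2/2 + x/2)^2 + 3*x^2 - x*tan(x^3 - x^2/2 + x/2)^2 - x + tan(x^3 - x^2/2 + x/2)^2/2 + 1/2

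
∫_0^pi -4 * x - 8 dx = 8 - 2*(2 + pi)^2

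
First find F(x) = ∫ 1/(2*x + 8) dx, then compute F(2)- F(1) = -log(15/4)/2 + log(9/2)/2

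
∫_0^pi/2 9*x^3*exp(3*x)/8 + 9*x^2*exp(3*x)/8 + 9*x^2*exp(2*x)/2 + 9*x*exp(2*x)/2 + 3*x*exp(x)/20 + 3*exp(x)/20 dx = 3*pi*exp(pi/2)/40 + 9*pi^2*exp(pi)/16 + 3*pi^3*exp(3*pi/2)/64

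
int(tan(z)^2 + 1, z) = tan(z) + C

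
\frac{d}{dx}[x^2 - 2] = 2*x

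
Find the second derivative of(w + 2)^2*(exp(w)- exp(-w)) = (w^2*exp(2*w) - w^2 + 8*w*exp(2*w) + 14*exp(2*w) + 2)*exp(-w)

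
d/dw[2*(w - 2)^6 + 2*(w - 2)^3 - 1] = 12*w^5 - 120*w^4 + 480*w^3 - 954*w^2 + 936*w - 360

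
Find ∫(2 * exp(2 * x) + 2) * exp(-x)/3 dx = 4*sinh(x)/3 + C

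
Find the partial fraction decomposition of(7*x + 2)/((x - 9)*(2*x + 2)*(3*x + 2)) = 12/(29*(3*x + 2)) - 1/(4*(x + 1)) + 13/(116*(x - 9))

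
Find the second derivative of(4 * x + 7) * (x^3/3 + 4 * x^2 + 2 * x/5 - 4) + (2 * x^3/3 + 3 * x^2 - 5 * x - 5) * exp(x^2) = 8*x^5*exp(x^2)/3 + 12*x^4*exp(x^2) - 32*x^3*exp(x^2)/3 + 10*x^2*exp(x^2) + 16*x^2 - 26*x*exp(x^2) + 110*x - 4*exp(x^2) + 296/5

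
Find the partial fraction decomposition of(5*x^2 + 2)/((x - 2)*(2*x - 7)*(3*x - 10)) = -259/(2*(3*x - 10)) + 253/(3*(2*x - 7)) + 11/(6*(x - 2))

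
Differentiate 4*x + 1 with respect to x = 4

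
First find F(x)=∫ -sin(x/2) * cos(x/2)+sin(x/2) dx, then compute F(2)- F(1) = -(-1 + cos(1/2))^2 + (-1 + cos(1))^2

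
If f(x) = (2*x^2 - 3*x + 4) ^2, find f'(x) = 16*x^3 - 36*x^2 + 50*x - 24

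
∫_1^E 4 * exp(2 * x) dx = -2*exp(2) + 2*exp(2*E)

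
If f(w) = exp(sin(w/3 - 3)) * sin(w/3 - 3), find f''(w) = (-3*sin(w/3 - 3) + sin(w - 9) + 6*cos(2*w/3 - 6) + 2)*exp(sin(w/3 - 3)/2 - sin(w/3 + 3)/2)*exp(sin(w/3 - 3)/2 + sin(w/3 + 3)/2)/36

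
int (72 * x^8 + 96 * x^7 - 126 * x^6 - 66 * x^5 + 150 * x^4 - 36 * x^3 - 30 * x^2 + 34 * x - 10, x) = 8*x^9 + 12*x^8 - 18*x^7 - 11*x^6 + 30*x^5 - 9*x^4 - 10*x^3 + 17*x^2 - 10*x + C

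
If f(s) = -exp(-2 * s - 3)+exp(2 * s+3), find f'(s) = (2*exp(4*s + 6) + 2)*exp(-2*s - 3)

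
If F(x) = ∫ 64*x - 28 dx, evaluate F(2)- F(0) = 72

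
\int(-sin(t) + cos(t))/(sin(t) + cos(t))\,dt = log(2*sin(t) + 2*cos(t)) + C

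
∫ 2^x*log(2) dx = 2^x + C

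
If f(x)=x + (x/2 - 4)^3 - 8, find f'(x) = 3*x^2/8 - 6*x + 25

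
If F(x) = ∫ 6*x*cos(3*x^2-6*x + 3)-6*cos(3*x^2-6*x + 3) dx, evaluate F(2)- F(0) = 0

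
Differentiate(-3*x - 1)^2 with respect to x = 18*x + 6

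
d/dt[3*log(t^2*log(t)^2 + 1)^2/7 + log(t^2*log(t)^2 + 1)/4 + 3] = (24*t*log(t)^2*log(t^2*log(t)^2 + 1) + 7*t*log(t)^2 + 24*t*log(t)*log(t^2*log(t)^2 + 1) + 7*t*log(t))/(14*t^2*log(t)^2 + 14)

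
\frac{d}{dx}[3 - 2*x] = -2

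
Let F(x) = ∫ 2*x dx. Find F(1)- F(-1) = 0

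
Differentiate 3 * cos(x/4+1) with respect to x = -3*sin(x/4 + 1)/4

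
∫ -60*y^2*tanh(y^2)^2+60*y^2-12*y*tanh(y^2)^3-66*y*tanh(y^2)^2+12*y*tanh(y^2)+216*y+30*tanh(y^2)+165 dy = 15*y + 3*(5*y + tanh(y^2) + 5)^2 + 3*tanh(y^2) + C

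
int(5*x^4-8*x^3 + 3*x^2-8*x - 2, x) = x^5 - 2*x^4 + x^3 - 4*x^2 - 2*x + C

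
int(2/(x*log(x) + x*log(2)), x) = 2*log(log(2*x)) + C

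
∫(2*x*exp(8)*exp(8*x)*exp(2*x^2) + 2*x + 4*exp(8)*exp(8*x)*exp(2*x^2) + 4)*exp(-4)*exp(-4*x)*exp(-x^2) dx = 2*sinh((x + 2)^2) + C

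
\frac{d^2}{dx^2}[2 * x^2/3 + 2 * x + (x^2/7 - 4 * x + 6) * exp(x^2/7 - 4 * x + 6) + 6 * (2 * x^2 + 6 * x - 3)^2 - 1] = 4*x^4*exp(x^2/7 - 4*x + 6)/343 - 32*x^3*exp(x^2/7 - 4*x + 6)/49 + 594*x^2*exp(x^2/7 - 4*x + 6)/49 + 288*x^2 - 584*x*exp(x^2/7 - 4*x + 6)/7 + 864*x + 130*exp(x^2/7 - 4*x + 6) + 868/3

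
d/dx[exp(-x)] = -exp(-x)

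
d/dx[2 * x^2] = 4*x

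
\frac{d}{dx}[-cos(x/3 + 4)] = sin(x/3 + 4)/3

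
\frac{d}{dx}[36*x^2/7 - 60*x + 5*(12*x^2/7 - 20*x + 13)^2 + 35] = 2880*x^3/49 - 7200*x^2/7 + 4456*x - 2660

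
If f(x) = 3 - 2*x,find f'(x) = -2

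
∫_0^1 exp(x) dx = -1 + E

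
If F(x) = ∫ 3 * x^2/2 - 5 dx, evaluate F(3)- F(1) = 3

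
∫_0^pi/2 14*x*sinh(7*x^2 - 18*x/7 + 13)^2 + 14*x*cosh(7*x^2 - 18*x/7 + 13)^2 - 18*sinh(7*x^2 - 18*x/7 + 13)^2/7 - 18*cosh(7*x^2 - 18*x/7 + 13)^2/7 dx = -sinh(26)/2 + sinh(-18*pi/7 + 26 + 7*pi^2/2)/2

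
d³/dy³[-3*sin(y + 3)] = 3*cos(y + 3)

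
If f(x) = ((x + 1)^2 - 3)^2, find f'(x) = 4*x^3 + 12*x^2 - 8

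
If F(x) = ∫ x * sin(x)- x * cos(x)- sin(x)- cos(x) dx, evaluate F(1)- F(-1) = -2*cos(1)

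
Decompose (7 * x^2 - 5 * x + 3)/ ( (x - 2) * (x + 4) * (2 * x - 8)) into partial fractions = 45/(32*(x + 4)) - 7/(8*(x - 2)) + 95/(32*(x - 4))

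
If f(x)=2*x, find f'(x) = 2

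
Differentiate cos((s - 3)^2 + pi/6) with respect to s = 2*(3 - s)*sin(s^2 - 6*s + pi/6 + 9)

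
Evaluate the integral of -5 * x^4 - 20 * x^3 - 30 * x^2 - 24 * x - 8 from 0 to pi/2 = (pi/2 + 2)^2*(-pi^3/8 - pi - pi^2/4)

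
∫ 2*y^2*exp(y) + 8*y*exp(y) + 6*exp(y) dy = 2*(y + 1)^2*exp(y) + C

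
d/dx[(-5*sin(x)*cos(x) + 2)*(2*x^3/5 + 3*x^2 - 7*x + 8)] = -2*x^3*cos(2*x) - 3*x^2*sin(2*x) - 15*x^2*cos(2*x) + 12*x^2/5 - 15*x*sin(2*x) + 35*x*cos(2*x) + 12*x + 35*sin(2*x)/2 - 40*cos(2*x) - 14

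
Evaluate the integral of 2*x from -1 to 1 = 0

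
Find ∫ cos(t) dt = sin(t) + C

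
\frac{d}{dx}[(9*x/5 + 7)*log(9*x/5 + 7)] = 9*log(9*x/5 + 7)/5 + 9/5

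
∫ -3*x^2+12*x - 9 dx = -x^3 + 6*x^2 - 9*x + C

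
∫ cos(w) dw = sin(w) + C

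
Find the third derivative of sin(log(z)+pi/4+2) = sqrt(2)*(sin(log(z) + 2) + 2*cos(log(z) + 2))/z^3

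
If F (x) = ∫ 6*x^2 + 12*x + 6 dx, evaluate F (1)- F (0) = 14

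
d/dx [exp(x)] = exp(x)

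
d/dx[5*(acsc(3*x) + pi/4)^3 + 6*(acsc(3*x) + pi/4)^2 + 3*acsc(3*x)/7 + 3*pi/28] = (-560*acsc(3*x)^2 - 280*pi*acsc(3*x) - 448*acsc(3*x) - 112*pi - 35*pi^2 - 16)/(112*x^2*sqrt(1 - 1/(9*x^2)))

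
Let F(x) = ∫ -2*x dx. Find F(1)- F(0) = -1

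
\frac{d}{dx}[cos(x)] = -sin(x)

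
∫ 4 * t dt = 2*t^2 + C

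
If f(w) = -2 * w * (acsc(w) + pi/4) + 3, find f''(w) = -2/(w^4*sqrt(1 - 1/w^2) - w^2*sqrt(1 - 1/w^2))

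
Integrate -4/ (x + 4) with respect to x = -4*log(x + 4) + C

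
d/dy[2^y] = 2^y*log(2)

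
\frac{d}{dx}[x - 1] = 1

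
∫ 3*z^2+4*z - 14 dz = z^3 + 2*z^2 - 14*z + C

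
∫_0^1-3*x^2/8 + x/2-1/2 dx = -3/8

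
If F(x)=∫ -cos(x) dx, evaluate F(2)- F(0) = -sin(2)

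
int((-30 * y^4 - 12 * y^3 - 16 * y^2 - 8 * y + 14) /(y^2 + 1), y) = -10*y^3 - 6*y^2 + 14*y + 2*log(y^2 + 1) + C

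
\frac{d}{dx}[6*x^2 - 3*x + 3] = 12*x - 3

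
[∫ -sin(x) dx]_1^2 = -cos(1) + cos(2)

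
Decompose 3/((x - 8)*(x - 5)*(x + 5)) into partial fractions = 3/(130*(x + 5)) - 1/(10*(x - 5)) + 1/(13*(x - 8))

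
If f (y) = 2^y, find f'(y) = 2^y*log(2)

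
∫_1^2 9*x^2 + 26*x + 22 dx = 82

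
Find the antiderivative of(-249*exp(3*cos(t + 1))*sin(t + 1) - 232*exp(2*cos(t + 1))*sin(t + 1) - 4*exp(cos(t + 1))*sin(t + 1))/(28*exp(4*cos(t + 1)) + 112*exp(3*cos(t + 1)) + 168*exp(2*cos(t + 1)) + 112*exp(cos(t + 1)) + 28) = (319*exp(3*cos(t + 1)) + 708*exp(2*cos(t + 1)) + 592*exp(cos(t + 1)) + 196)/(28*(exp(3*cos(t + 1)) + 3*exp(2*cos(t + 1)) + 3*exp(cos(t + 1)) + 1)) + C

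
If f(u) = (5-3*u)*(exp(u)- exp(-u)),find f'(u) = (-3*u*exp(2*u) - 3*u + 2*exp(2*u) + 8)*exp(-u)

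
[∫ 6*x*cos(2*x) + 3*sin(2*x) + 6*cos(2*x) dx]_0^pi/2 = 0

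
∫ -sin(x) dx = cos(x) + C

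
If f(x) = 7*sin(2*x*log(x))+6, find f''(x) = 14*(-2*x*log(x)^2*sin(2*x*log(x)) - 4*x*log(x)*sin(2*x*log(x)) - 2*x*sin(2*x*log(x)) + cos(2*x*log(x)))/x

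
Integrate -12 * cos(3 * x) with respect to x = -4*sin(3*x) + C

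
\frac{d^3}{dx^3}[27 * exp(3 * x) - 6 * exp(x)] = 729*exp(3*x) - 6*exp(x)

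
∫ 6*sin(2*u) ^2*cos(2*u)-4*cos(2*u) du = (sin(2*u)^2 - 2)*sin(2*u) + C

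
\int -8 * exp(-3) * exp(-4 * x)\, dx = 2*exp(-4*x - 3) + C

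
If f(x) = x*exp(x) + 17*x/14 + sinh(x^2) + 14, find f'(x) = x*exp(x) + 2*x*cosh(x^2) + exp(x) + 17/14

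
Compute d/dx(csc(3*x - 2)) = -3*cot(3*x - 2)*csc(3*x - 2)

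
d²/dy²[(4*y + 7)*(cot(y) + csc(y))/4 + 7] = (-y + 2*y*cos(y)/sin(y)^2 + 2*y/sin(y)^2 - 7/4 - 2*cos(y)/sin(y) - 2/sin(y) + 7*cos(y)/(2*sin(y)^2) + 7/(2*sin(y)^2))/sin(y)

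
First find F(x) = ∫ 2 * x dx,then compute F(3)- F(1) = 8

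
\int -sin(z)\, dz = cos(z) + C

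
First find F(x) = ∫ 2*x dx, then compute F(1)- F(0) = 1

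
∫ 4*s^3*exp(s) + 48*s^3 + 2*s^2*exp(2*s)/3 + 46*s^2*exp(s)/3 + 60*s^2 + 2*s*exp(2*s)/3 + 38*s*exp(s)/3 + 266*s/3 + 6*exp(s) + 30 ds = s*(s*(6*s + exp(s) + 5)^2 + 108*s + 18*exp(s) + 90)/3 + C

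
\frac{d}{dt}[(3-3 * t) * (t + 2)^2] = -9*t^2 - 18*t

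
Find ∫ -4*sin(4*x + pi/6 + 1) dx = cos(4*x + pi/6 + 1) + C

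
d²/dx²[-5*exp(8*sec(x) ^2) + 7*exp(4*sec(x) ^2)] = 8*(20*exp(4/cos(x)^2) + 130*exp(4/cos(x)^2)/cos(x)^2 - 160*exp(4/cos(x)^2)/cos(x)^4 - 14 - 35/cos(x)^2 + 56/cos(x)^4)*exp(4/cos(x)^2)/cos(x)^2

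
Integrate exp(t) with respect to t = exp(t) + C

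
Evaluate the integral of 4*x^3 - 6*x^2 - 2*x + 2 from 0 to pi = -1 + (-pi - 1 + pi^2)^2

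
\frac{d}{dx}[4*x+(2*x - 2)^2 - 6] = 8*x - 4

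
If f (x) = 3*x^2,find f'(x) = 6*x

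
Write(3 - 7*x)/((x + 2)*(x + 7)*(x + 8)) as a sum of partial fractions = 59/(6*(x + 8)) - 52/(5*(x + 7)) + 17/(30*(x + 2))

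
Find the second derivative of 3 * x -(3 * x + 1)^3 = -162*x - 54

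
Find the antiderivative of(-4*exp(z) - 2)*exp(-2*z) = (2 + exp(-z))^2 + C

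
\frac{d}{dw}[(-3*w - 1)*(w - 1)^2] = -9*w^2 + 10*w - 1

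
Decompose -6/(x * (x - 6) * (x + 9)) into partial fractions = -2/(45*(x + 9)) - 1/(15*(x - 6)) + 1/(9*x)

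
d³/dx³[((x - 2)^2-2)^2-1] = 24*x - 48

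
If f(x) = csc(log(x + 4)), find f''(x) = (sqrt(2)*cos(log(x + 4) + pi/4) + 2/sin(log(x + 4)))/((x^2 + 8*x + 16)*sin(log(x + 4))^2)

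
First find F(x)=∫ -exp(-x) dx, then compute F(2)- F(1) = -exp(-1) + exp(-2)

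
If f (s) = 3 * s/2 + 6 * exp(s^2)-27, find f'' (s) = 24*s^2*exp(s^2) + 12*exp(s^2)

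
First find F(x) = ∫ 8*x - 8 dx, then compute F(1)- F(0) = -4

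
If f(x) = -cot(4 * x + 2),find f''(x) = -32*cos(4*x + 2)/sin(4*x + 2)^3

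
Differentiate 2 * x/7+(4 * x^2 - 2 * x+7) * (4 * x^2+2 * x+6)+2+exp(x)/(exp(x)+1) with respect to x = (448*x^3*exp(2*x) + 896*x^3*exp(x) + 448*x^3 + 672*x*exp(2*x) + 1344*x*exp(x) + 672*x + 16*exp(2*x) + 39*exp(x) + 16)/(7*exp(2*x) + 14*exp(x) + 7)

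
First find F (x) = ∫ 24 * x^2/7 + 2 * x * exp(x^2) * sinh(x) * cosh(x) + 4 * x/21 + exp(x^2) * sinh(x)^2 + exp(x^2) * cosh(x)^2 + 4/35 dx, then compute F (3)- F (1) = -E*sinh(2)/2 + 3224/105 + exp(9)*sinh(6)/2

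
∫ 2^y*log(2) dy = 2^y + C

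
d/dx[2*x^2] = 4*x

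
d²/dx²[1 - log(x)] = x^(-2)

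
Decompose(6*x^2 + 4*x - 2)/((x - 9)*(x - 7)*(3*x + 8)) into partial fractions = 54/(203*(3*x + 8)) - 160/(29*(x - 7)) + 52/(7*(x - 9))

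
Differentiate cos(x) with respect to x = -sin(x)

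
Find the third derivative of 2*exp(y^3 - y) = 54*y^6*exp(y^3 - y) - 54*y^4*exp(y^3 - y) + 108*y^3*exp(y^3 - y) + 18*y^2*exp(y^3 - y) - 36*y*exp(y^3 - y) + 10*exp(y^3 - y)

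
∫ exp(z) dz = exp(z) + C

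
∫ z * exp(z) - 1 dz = (z - 1)*(exp(z) - 1) + C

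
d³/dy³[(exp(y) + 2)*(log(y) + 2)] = (y^3*exp(y)*log(y) + 2*y^3*exp(y) + 3*y^2*exp(y) - 3*y*exp(y) + 2*exp(y) + 4)/y^3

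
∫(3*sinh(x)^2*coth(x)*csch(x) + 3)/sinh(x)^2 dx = -3*coth(x) - 3*csch(x) + C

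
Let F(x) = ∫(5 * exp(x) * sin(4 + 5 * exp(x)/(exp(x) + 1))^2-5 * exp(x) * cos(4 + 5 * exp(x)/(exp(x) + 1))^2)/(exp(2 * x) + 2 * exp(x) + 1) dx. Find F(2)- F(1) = sin(2*(4 + 9*E)/(1 + E))/2 - sin(2*(4 + 9*exp(2))/(1 + exp(2)))/2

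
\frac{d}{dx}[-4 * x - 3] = -4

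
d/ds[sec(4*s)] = 4*tan(4*s)*sec(4*s)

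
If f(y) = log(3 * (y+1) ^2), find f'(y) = 2/(y + 1)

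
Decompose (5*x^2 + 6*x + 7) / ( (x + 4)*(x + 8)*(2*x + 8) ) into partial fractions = 279/(32*(x + 8)) - 199/(32*(x + 4)) + 63/(8*(x + 4)^2)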